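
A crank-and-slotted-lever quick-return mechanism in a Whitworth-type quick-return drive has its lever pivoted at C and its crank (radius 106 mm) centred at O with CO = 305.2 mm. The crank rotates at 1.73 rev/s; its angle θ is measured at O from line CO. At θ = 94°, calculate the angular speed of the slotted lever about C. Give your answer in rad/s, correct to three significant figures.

ω = 10.87 rad/s (from 1.73 rev/s).
Crank pin A relative to C: A = (d + r cosθ, r sinθ); lever angle φ = atan2(r sinθ, d + r cosθ).
Differentiating tanφ: φ̇ = rω(d cosθ + r)/(d² + r² + 2dr cosθ).
d² + r² + 2dr cosθ = |CA|² = 0.0998696 m²;  d cosθ + r = +0.08471 m.
|ω_lever| = |0.106·10.87·+0.08471| / 0.0998696 = 0.97732 rad/s.

0.977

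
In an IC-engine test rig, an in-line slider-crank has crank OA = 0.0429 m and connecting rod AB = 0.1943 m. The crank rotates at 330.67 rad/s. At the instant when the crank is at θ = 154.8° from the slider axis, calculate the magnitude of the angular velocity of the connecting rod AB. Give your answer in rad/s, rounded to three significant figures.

ω = 330.7 rad/s
The rod makes angle φ with the slider axis where L sinφ = r sinθ; differentiating, L cosφ·φ̇ = r ω cosθ.
L cosφ = √(L² − r² sin²θ) = 0.19344 m.
|ω_rod| = r ω |cosθ| / √(L² − r² sin²θ) = 0.0429·330.7·0.90483/0.19344 = 66.355 rad/s.

66.4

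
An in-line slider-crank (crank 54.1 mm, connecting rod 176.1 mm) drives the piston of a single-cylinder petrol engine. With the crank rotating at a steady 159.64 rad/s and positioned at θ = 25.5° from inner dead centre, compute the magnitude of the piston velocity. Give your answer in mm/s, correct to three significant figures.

ω = 159.6 rad/s
For an in-line slider-crank, x = r cosθ + √(L² − r² sin²θ), so v = −rω sinθ·[1 + r cosθ/√(L² − r² sin²θ)].
With r = 0.0541 m, L = 0.1761 m, θ = 25.5°: √(L² − r² sin²θ) = 0.17455 m.
v = −0.0541·159.6·0.43051·[1 + 0.0541·0.90259/0.17455] = -4.7582 m/s.
|v| = 4.7582 m/s = 4758.2 mm/s.

4760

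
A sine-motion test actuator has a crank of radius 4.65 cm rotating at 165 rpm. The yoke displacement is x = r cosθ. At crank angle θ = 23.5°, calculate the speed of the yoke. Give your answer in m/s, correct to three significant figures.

0.320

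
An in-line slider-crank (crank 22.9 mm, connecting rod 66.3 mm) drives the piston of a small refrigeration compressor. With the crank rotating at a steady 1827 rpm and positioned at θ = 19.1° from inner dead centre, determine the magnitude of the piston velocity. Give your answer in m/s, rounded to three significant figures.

ω = 2π·1827/60 = 191.3 rad/s
For an in-line slider-crank, x = r cosθ + √(L² − r² sin²θ), so v = −rω sinθ·[1 + r cosθ/√(L² − r² sin²θ)].
With r = 0.0229 m, L = 0.0663 m, θ = 19.1°: √(L² − r² sin²θ) = 0.065875 m.
v = −0.0229·191.3·0.32722·[1 + 0.0229·0.94495/0.065875] = -1.9046 m/s.
|v| = 1.9046 m/s.

1.90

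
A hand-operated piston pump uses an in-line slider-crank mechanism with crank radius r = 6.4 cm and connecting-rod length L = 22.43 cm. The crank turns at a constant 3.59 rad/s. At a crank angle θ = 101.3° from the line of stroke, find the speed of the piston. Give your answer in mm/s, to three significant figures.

ω = 3.59 rad/s
For an in-line slider-crank, x = r cosθ + √(L² − r² sin²θ), so v = −rω sinθ·[1 + r cosθ/√(L² − r² sin²θ)].
With r = 0.064 m, L = 0.2243 m, θ = 101.3°: √(L² − r² sin²θ) = 0.21534 m.
v = −0.064·3.59·0.98061·[1 + 0.064·-0.19595/0.21534] = -0.21219 m/s.
|v| = 0.21219 m/s = 212.19 mm/s.

212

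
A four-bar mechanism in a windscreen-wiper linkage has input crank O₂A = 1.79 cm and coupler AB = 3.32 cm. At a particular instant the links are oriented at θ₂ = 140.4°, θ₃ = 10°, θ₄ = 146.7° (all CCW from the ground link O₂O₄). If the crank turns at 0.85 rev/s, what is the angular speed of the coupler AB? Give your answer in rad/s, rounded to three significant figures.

0.461

ω₂ = 5.341 rad/s (from 0.85 rev/s).
Differentiating the loop-closure r₂e^{iθ₂}+r₃e^{iθ₃}=r₁+r₄e^{iθ₄} gives r₂ω₂e^{iθ₂}+r₃ω₃e^{iθ₃}=r₄ω₄e^{iθ₄}.
Eliminating the other unknown: ω₃ = r₂ω₂ sin(θ₄−θ₂) / [r₃ sin(θ₃−θ₄)].
Numerator sine = +0.10973; denominator sine = -0.68582.
Result = 0.0179·5.341·(+0.10973) / (0.0332·(-0.68582)) = -0.46073 rad/s; magnitude 0.46073 rad/s.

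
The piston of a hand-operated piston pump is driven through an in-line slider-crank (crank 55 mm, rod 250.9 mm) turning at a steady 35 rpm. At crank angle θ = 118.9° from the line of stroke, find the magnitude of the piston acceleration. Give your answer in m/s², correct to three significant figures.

ω = 2π·35/60 = 3.665 rad/s
x(θ) = r cosθ + √(L² − r² sin²θ); with ω constant, a = ω²·d²x/dθ².
d²x/dθ² = −r cosθ − r²(cos2θ)/√u − r⁴ sin²2θ/(4u^{3/2}),  u = L² − r² sin²θ = 0.0606323 m².
Substituting r = 0.055 m, L = 0.2509 m, θ = 118.9°: d²x/dθ² = +0.033017 m.
a = ω²·d²x/dθ² = (3.665)²·(+0.033017) = +0.44354 m/s²;  |a| = 0.44354 m/s².

0.444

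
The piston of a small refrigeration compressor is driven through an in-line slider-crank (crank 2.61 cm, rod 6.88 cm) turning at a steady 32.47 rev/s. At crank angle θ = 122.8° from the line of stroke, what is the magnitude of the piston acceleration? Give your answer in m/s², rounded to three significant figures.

ω = 2π·32.5 = 204 rad/s
x(θ) = r cosθ + √(L² − r² sin²θ); with ω constant, a = ω²·d²x/dθ².
d²x/dθ² = −r cosθ − r²(cos2θ)/√u − r⁴ sin²2θ/(4u^{3/2}),  u = L² − r² sin²θ = 0.00425213 m².
Substituting r = 0.0261 m, L = 0.0688 m, θ = 122.8°: d²x/dθ² = +0.018107 m.
a = ω²·d²x/dθ² = (204)²·(+0.018107) = +753.66 m/s²;  |a| = 753.66 m/s².

754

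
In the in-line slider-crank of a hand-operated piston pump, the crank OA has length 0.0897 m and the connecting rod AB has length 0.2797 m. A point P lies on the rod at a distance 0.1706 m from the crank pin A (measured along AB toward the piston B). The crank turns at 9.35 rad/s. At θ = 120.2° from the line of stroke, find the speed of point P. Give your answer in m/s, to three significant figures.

ω = 9.35 rad/s.  Crank-pin speed |V_A| = rω = 0.83869 m/s, perpendicular to OA.
Rod angle: sinφ = −(r/L) sinθ ⇒ φ = -16.092°; ω_rod = −rω cosθ/√(L²−r²sin²θ) = +1.5698 rad/s.
V_P = V_A + ω_rod × AP, with AP = 0.1706 m along the rod.
Components: V_Px = −rω sinθ − a·ω_rod·sinφ = -0.65063 m/s;  V_Py = rω cosθ + a·ω_rod·cosφ = -0.16456 m/s.
|V_P| = √(V_Px² + V_Py²) = 0.67112 m/s.

0.671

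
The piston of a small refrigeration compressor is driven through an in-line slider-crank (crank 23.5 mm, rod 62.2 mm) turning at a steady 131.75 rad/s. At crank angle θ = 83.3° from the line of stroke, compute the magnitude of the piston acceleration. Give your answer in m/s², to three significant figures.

ω = 131.8 rad/s
x(θ) = r cosθ + √(L² − r² sin²θ); with ω constant, a = ω²·d²x/dθ².
d²x/dθ² = −r cosθ − r²(cos2θ)/√u − r⁴ sin²2θ/(4u^{3/2}),  u = L² − r² sin²θ = 0.00332411 m².
Substituting r = 0.0235 m, L = 0.0622 m, θ = 83.3°: d²x/dθ² = +0.0065546 m.
a = ω²·d²x/dθ² = (131.8)²·(+0.0065546) = +113.78 m/s²;  |a| = 113.78 m/s².

114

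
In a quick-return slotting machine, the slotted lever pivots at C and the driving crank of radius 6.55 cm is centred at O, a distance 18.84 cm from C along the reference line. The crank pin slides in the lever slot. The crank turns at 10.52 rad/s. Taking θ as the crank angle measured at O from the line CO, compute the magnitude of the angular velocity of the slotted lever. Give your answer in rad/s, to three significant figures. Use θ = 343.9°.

ω = 10.52 rad/s
Crank pin A relative to C: A = (d + r cosθ, r sinθ); lever angle φ = atan2(r sinθ, d + r cosθ).
Differentiating tanφ: φ̇ = rω(d cosθ + r)/(d² + r² + 2dr cosθ).
d² + r² + 2dr cosθ = |CA|² = 0.0634972 m²;  d cosθ + r = +0.24651 m.
|ω_lever| = |0.0655·10.52·+0.24651| / 0.0634972 = 2.6751 rad/s.

2.68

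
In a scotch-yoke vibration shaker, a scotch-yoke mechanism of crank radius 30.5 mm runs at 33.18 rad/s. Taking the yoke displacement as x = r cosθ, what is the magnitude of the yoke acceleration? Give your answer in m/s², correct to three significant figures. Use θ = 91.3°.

ω = 33.18 rad/s
x = r cosθ ⇒ ẍ = −rω² cosθ (ω constant).
|a| = rω²|cosθ| = 0.0305·(33.18)²·|cos 91.3°| = 0.76179 m/s².

0.762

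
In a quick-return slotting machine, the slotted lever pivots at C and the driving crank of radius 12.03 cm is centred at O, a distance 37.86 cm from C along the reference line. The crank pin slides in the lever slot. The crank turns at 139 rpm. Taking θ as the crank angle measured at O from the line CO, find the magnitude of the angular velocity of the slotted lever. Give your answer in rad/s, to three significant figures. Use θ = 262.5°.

0.851

ω = 14.56 rad/s (from 139 rpm).
Crank pin A relative to C: A = (d + r cosθ, r sinθ); lever angle φ = atan2(r sinθ, d + r cosθ).
Differentiating tanφ: φ̇ = rω(d cosθ + r)/(d² + r² + 2dr cosθ).
d² + r² + 2dr cosθ = |CA|² = 0.14592 m²;  d cosθ + r = +0.070883 m.
|ω_lever| = |0.1203·14.56·+0.070883| / 0.14592 = 0.85062 rad/s.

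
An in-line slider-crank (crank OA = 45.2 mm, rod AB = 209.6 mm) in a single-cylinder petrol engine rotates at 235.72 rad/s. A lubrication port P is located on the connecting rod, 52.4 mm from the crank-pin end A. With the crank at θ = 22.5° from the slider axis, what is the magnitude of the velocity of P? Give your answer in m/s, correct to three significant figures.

ω = 235.7 rad/s.  Crank-pin speed |V_A| = rω = 10.655 m/s, perpendicular to OA.
Rod angle: sinφ = −(r/L) sinθ ⇒ φ = -4.734°; ω_rod = −rω cosθ/√(L²−r²sin²θ) = -47.124 rad/s.
V_P = V_A + ω_rod × AP, with AP = 0.0524 m along the rod.
Components: V_Px = −rω sinθ − a·ω_rod·sinφ = -4.2811 m/s;  V_Py = rω cosθ + a·ω_rod·cosφ = +7.3826 m/s.
|V_P| = √(V_Px² + V_Py²) = 8.5341 m/s.

8.53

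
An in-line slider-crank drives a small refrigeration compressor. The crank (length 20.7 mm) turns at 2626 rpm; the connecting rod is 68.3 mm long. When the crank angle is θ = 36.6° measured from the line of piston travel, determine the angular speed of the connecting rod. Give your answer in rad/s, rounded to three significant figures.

68.0

ω = 275 rad/s (converted from 2626 rpm).
The rod makes angle φ with the slider axis where L sinφ = r sinθ; differentiating, L cosφ·φ̇ = r ω cosθ.
L cosφ = √(L² − r² sin²θ) = 0.067176 m.
|ω_rod| = r ω |cosθ| / √(L² − r² sin²θ) = 0.0207·275·0.80282/0.067176 = 68.03 rad/s.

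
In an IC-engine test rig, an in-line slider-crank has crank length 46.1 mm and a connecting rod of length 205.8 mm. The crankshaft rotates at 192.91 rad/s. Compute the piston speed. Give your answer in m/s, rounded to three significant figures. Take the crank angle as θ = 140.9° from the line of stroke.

4.62

ω = 192.9 rad/s
For an in-line slider-crank, x = r cosθ + √(L² − r² sin²θ), so v = −rω sinθ·[1 + r cosθ/√(L² − r² sin²θ)].
With r = 0.0461 m, L = 0.2058 m, θ = 140.9°: √(L² − r² sin²θ) = 0.20374 m.
v = −0.0461·192.9·0.63068·[1 + 0.0461·-0.77605/0.20374] = -4.6238 m/s.
|v| = 4.6238 m/s.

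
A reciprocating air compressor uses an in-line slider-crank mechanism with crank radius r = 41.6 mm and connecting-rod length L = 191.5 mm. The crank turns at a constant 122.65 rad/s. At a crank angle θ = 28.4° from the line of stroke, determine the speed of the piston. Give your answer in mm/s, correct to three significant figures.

ω = 122.7 rad/s
For an in-line slider-crank, x = r cosθ + √(L² − r² sin²θ), so v = −rω sinθ·[1 + r cosθ/√(L² − r² sin²θ)].
With r = 0.0416 m, L = 0.1915 m, θ = 28.4°: √(L² − r² sin²θ) = 0.19048 m.
v = −0.0416·122.7·0.47562·[1 + 0.0416·0.87965/0.19048] = -2.893 m/s.
|v| = 2.893 m/s = 2893 mm/s.

2890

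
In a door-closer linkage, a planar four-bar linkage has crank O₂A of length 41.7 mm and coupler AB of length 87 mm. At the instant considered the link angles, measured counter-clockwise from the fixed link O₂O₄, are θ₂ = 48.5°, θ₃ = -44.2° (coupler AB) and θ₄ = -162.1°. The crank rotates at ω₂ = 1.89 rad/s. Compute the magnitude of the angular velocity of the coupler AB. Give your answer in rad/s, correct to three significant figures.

ω₂ = 1.89 rad/s
Differentiating the loop-closure r₂e^{iθ₂}+r₃e^{iθ₃}=r₁+r₄e^{iθ₄} gives r₂ω₂e^{iθ₂}+r₃ω₃e^{iθ₃}=r₄ω₄e^{iθ₄}.
Eliminating the other unknown: ω₃ = r₂ω₂ sin(θ₄−θ₂) / [r₃ sin(θ₃−θ₄)].
Numerator sine = +0.50904; denominator sine = +0.88377.
Result = 0.0417·1.89·(+0.50904) / (0.087·(+0.88377)) = +0.52179 rad/s; magnitude 0.52179 rad/s.

0.522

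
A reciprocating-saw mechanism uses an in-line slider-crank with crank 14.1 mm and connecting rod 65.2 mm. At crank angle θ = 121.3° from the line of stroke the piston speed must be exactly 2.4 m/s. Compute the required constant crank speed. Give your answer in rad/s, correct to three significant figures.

225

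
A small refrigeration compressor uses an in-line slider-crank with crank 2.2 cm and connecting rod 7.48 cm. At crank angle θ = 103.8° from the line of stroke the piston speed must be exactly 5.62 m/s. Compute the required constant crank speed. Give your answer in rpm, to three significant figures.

For an in-line slider-crank, |v_piston| = rω|sinθ|·[1 + r cosθ/√(L² − r² sin²θ)].
With r = 0.022 m, L = 0.0748 m, θ = 103.8°: the bracketed kinematic factor |dx/dθ| = 0.019801 m.
ω = v/|dx/dθ| = 5.62/0.019801 = 283.83 rad/s.
N = 60ω/(2π) = 2710.3 rpm.

2710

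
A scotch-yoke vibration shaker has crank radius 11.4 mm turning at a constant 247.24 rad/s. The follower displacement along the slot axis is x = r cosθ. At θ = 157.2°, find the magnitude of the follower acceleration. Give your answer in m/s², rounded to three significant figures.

642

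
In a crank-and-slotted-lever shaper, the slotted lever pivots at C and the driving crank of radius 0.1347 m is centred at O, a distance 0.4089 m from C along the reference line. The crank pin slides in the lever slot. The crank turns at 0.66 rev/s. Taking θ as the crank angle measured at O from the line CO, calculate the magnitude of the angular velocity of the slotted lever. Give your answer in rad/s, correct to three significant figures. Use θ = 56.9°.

ω = 4.147 rad/s (from 0.66 rev/s).
Crank pin A relative to C: A = (d + r cosθ, r sinθ); lever angle φ = atan2(r sinθ, d + r cosθ).
Differentiating tanφ: φ̇ = rω(d cosθ + r)/(d² + r² + 2dr cosθ).
d² + r² + 2dr cosθ = |CA|² = 0.245501 m²;  d cosθ + r = +0.358 m.
|ω_lever| = |0.1347·4.147·+0.358| / 0.245501 = 0.81456 rad/s.

0.815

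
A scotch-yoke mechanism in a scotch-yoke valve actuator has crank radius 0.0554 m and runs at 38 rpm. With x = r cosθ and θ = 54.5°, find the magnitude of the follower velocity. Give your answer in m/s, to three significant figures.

0.179

ω = 3.979 rad/s (from 38 rpm).
x = r cosθ ⇒ ẋ = −rω sinθ.
|v| = rω|sinθ| = 0.0554·3.979·|sin 54.5°| = 0.17948 m/s.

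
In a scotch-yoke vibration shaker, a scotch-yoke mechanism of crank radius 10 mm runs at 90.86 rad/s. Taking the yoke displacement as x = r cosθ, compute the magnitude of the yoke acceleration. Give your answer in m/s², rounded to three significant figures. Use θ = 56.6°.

ω = 90.86 rad/s
x = r cosθ ⇒ ẍ = −rω² cosθ (ω constant).
|a| = rω²|cosθ| = 0.01·(90.86)²·|cos 56.6°| = 45.445 m/s².

45.4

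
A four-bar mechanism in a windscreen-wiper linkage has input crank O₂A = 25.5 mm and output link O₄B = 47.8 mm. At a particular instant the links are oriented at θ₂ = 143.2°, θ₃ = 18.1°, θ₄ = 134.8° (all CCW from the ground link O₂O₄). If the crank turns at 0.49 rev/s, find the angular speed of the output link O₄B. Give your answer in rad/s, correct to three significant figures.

ω₂ = 3.079 rad/s (from 0.49 rev/s).
Differentiating the loop-closure r₂e^{iθ₂}+r₃e^{iθ₃}=r₁+r₄e^{iθ₄} gives r₂ω₂e^{iθ₂}+r₃ω₃e^{iθ₃}=r₄ω₄e^{iθ₄}.
Eliminating the other unknown: ω₄ = r₂ω₂ sin(θ₂−θ₃) / [r₄ sin(θ₄−θ₃)].
Numerator sine = +0.81815; denominator sine = +0.89337.
Result = 0.0255·3.079·(+0.81815) / (0.0478·(+0.89337)) = +1.5041 rad/s; magnitude 1.5041 rad/s.

1.50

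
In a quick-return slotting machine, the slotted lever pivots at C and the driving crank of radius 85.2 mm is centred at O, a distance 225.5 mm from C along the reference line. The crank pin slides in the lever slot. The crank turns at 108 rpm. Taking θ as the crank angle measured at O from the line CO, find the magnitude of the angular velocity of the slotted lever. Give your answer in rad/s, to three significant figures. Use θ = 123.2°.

0.995

ω = 11.31 rad/s (from 108 rpm).
Crank pin A relative to C: A = (d + r cosθ, r sinθ); lever angle φ = atan2(r sinθ, d + r cosθ).
Differentiating tanφ: φ̇ = rω(d cosθ + r)/(d² + r² + 2dr cosθ).
d² + r² + 2dr cosθ = |CA|² = 0.0370691 m²;  d cosθ + r = -0.038276 m.
|ω_lever| = |0.0852·11.31·-0.038276| / 0.0370691 = 0.99495 rad/s.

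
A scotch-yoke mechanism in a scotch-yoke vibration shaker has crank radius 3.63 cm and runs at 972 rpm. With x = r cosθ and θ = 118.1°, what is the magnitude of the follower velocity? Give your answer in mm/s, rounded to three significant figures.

ω = 101.8 rad/s (from 972 rpm).
x = r cosθ ⇒ ẋ = −rω sinθ.
|v| = rω|sinθ| = 0.0363·101.8·|sin 118.1°| = 3.2594 m/s = 3259.4 mm/s.

3260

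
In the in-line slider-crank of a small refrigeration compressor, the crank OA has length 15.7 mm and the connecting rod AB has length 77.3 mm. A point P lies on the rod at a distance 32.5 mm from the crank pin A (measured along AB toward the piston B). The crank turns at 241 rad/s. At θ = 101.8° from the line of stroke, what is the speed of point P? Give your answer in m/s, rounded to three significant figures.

3.67

ω = 241 rad/s.  Crank-pin speed |V_A| = rω = 3.7837 m/s, perpendicular to OA.
Rod angle: sinφ = −(r/L) sinθ ⇒ φ = -11.468°; ω_rod = −rω cosθ/√(L²−r²sin²θ) = +10.214 rad/s.
V_P = V_A + ω_rod × AP, with AP = 0.0325 m along the rod.
Components: V_Px = −rω sinθ − a·ω_rod·sinφ = -3.6377 m/s;  V_Py = rω cosθ + a·ω_rod·cosφ = -0.44844 m/s.
|V_P| = √(V_Px² + V_Py²) = 3.6653 m/s.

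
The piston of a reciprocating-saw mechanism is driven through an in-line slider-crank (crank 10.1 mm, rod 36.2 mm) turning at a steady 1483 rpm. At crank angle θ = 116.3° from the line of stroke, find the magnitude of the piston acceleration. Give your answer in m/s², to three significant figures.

ω = 2π·1483/60 = 155.3 rad/s
x(θ) = r cosθ + √(L² − r² sin²θ); with ω constant, a = ω²·d²x/dθ².
d²x/dθ² = −r cosθ − r²(cos2θ)/√u − r⁴ sin²2θ/(4u^{3/2}),  u = L² − r² sin²θ = 0.00122846 m².
Substituting r = 0.0101 m, L = 0.0362 m, θ = 116.3°: d²x/dθ² = +0.0062046 m.
a = ω²·d²x/dθ² = (155.3)²·(+0.0062046) = +149.64 m/s²;  |a| = 149.64 m/s².

150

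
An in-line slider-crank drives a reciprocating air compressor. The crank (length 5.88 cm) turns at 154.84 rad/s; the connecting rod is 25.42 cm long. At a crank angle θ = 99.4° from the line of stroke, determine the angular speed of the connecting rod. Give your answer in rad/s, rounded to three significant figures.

6.01

ω = 154.8 rad/s
The rod makes angle φ with the slider axis where L sinφ = r sinθ; differentiating, L cosφ·φ̇ = r ω cosθ.
L cosφ = √(L² − r² sin²θ) = 0.24749 m.
|ω_rod| = r ω |cosθ| / √(L² − r² sin²θ) = 0.0588·154.8·0.16333/0.24749 = 6.0083 rad/s.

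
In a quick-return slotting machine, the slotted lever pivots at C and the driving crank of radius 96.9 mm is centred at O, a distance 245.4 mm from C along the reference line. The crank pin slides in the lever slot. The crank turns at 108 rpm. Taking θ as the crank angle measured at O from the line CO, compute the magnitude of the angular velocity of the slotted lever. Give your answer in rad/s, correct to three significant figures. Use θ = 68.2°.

2.36

ω = 11.31 rad/s (from 108 rpm).
Crank pin A relative to C: A = (d + r cosθ, r sinθ); lever angle φ = atan2(r sinθ, d + r cosθ).
Differentiating tanφ: φ̇ = rω(d cosθ + r)/(d² + r² + 2dr cosθ).
d² + r² + 2dr cosθ = |CA|² = 0.0872725 m²;  d cosθ + r = +0.18803 m.
|ω_lever| = |0.0969·11.31·+0.18803| / 0.0872725 = 2.3612 rad/s.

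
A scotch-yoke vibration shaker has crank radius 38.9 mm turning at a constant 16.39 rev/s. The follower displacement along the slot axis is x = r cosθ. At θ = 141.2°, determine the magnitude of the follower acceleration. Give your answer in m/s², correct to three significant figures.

ω = 103 rad/s (from 16.39 rev/s).
x = r cosθ ⇒ ẍ = −rω² cosθ (ω constant).
|a| = rω²|cosθ| = 0.0389·(103)²·|cos 141.2°| = 321.51 m/s².

322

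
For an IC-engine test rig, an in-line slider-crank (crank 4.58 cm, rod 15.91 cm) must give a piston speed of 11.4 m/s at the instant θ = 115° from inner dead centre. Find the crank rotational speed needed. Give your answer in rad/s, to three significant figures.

314

For an in-line slider-crank, |v_piston| = rω|sinθ|·[1 + r cosθ/√(L² − r² sin²θ)].
With r = 0.0458 m, L = 0.1591 m, θ = 115°: the bracketed kinematic factor |dx/dθ| = 0.036278 m.
ω = v/|dx/dθ| = 11.4/0.036278 = 314.24 rad/s.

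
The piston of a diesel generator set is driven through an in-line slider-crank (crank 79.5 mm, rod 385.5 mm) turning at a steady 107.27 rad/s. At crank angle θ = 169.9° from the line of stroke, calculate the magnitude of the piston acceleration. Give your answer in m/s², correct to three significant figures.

723

ω = 107.3 rad/s
x(θ) = r cosθ + √(L² − r² sin²θ); with ω constant, a = ω²·d²x/dθ².
d²x/dθ² = −r cosθ − r²(cos2θ)/√u − r⁴ sin²2θ/(4u^{3/2}),  u = L² − r² sin²θ = 0.148416 m².
Substituting r = 0.0795 m, L = 0.3855 m, θ = 169.9°: d²x/dθ² = +0.062851 m.
a = ω²·d²x/dθ² = (107.3)²·(+0.062851) = +723.21 m/s²;  |a| = 723.21 m/s².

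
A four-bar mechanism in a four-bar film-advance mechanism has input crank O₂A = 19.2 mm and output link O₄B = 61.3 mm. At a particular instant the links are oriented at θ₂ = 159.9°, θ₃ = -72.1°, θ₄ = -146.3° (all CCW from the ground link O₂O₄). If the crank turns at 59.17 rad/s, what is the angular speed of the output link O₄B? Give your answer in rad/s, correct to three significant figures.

ω₂ = 59.17 rad/s
Differentiating the loop-closure r₂e^{iθ₂}+r₃e^{iθ₃}=r₁+r₄e^{iθ₄} gives r₂ω₂e^{iθ₂}+r₃ω₃e^{iθ₃}=r₄ω₄e^{iθ₄}.
Eliminating the other unknown: ω₄ = r₂ω₂ sin(θ₂−θ₃) / [r₄ sin(θ₄−θ₃)].
Numerator sine = -0.78801; denominator sine = -0.96222.
Result = 0.0192·59.17·(-0.78801) / (0.0613·(-0.96222)) = +15.178 rad/s; magnitude 15.178 rad/s.

15.2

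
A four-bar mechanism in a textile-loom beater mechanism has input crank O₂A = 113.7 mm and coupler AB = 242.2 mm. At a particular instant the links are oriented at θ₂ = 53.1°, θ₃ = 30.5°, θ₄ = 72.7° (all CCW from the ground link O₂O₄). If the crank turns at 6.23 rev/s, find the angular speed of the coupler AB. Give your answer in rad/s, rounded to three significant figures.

ω₂ = 39.14 rad/s (from 6.23 rev/s).
Differentiating the loop-closure r₂e^{iθ₂}+r₃e^{iθ₃}=r₁+r₄e^{iθ₄} gives r₂ω₂e^{iθ₂}+r₃ω₃e^{iθ₃}=r₄ω₄e^{iθ₄}.
Eliminating the other unknown: ω₃ = r₂ω₂ sin(θ₄−θ₂) / [r₃ sin(θ₃−θ₄)].
Numerator sine = +0.33545; denominator sine = -0.67172.
Result = 0.1137·39.14·(+0.33545) / (0.2422·(-0.67172)) = -9.1769 rad/s; magnitude 9.1769 rad/s.

9.18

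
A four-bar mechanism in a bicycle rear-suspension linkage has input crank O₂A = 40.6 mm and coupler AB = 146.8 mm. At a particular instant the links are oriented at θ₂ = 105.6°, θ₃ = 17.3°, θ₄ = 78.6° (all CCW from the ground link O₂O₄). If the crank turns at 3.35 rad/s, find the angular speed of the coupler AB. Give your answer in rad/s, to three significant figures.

ω₂ = 3.35 rad/s
Differentiating the loop-closure r₂e^{iθ₂}+r₃e^{iθ₃}=r₁+r₄e^{iθ₄} gives r₂ω₂e^{iθ₂}+r₃ω₃e^{iθ₃}=r₄ω₄e^{iθ₄}.
Eliminating the other unknown: ω₃ = r₂ω₂ sin(θ₄−θ₂) / [r₃ sin(θ₃−θ₄)].
Numerator sine = -0.45399; denominator sine = -0.87715.
Result = 0.0406·3.35·(-0.45399) / (0.1468·(-0.87715)) = +0.47953 rad/s; magnitude 0.47953 rad/s.

0.480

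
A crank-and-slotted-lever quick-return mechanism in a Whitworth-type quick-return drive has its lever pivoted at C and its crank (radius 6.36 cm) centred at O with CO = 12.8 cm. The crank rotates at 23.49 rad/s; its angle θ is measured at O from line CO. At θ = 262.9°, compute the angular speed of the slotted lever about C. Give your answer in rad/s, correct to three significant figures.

ω = 23.49 rad/s
Crank pin A relative to C: A = (d + r cosθ, r sinθ); lever angle φ = atan2(r sinθ, d + r cosθ).
Differentiating tanφ: φ̇ = rω(d cosθ + r)/(d² + r² + 2dr cosθ).
d² + r² + 2dr cosθ = |CA|² = 0.0184165 m²;  d cosθ + r = +0.047779 m.
|ω_lever| = |0.0636·23.49·+0.047779| / 0.0184165 = 3.8759 rad/s.

3.88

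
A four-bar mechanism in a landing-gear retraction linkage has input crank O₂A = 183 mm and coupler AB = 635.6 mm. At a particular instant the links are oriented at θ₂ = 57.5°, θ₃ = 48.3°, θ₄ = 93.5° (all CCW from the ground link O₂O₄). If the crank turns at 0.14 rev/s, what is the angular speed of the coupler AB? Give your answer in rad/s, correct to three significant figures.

0.210

ω₂ = 0.8796 rad/s (from 0.14 rev/s).
Differentiating the loop-closure r₂e^{iθ₂}+r₃e^{iθ₃}=r₁+r₄e^{iθ₄} gives r₂ω₂e^{iθ₂}+r₃ω₃e^{iθ₃}=r₄ω₄e^{iθ₄}.
Eliminating the other unknown: ω₃ = r₂ω₂ sin(θ₄−θ₂) / [r₃ sin(θ₃−θ₄)].
Numerator sine = +0.58779; denominator sine = -0.70957.
Result = 0.183·0.8796·(+0.58779) / (0.6356·(-0.70957)) = -0.2098 rad/s; magnitude 0.2098 rad/s.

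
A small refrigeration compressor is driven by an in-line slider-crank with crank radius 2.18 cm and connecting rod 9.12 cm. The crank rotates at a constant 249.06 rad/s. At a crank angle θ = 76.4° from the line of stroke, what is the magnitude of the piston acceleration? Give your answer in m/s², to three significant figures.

23.4

ω = 249.1 rad/s
x(θ) = r cosθ + √(L² − r² sin²θ); with ω constant, a = ω²·d²x/dθ².
d²x/dθ² = −r cosθ − r²(cos2θ)/√u − r⁴ sin²2θ/(4u^{3/2}),  u = L² − r² sin²θ = 0.00786848 m².
Substituting r = 0.0218 m, L = 0.0912 m, θ = 76.4°: d²x/dθ² = -0.00037789 m.
a = ω²·d²x/dθ² = (249.1)²·(-0.00037789) = -23.441 m/s²;  |a| = 23.441 m/s².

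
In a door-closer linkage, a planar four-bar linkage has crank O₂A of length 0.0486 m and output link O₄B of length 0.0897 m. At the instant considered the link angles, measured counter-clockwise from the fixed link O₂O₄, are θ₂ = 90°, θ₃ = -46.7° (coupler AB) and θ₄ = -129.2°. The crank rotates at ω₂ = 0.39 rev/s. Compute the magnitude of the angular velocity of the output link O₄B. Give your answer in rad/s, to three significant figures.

0.918

ω₂ = 2.45 rad/s (from 0.39 rev/s).
Differentiating the loop-closure r₂e^{iθ₂}+r₃e^{iθ₃}=r₁+r₄e^{iθ₄} gives r₂ω₂e^{iθ₂}+r₃ω₃e^{iθ₃}=r₄ω₄e^{iθ₄}.
Eliminating the other unknown: ω₄ = r₂ω₂ sin(θ₂−θ₃) / [r₄ sin(θ₄−θ₃)].
Numerator sine = +0.68582; denominator sine = -0.99144.
Result = 0.0486·2.45·(+0.68582) / (0.0897·(-0.99144)) = -0.91839 rad/s; magnitude 0.91839 rad/s.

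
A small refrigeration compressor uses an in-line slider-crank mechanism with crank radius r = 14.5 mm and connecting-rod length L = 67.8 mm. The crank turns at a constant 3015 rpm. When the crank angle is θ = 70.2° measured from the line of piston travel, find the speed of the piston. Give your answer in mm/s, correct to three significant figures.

4630

ω = 2π·3015/60 = 315.7 rad/s
For an in-line slider-crank, x = r cosθ + √(L² − r² sin²θ), so v = −rω sinθ·[1 + r cosθ/√(L² − r² sin²θ)].
With r = 0.0145 m, L = 0.0678 m, θ = 70.2°: √(L² − r² sin²θ) = 0.066413 m.
v = −0.0145·315.7·0.94088·[1 + 0.0145·0.33874/0.066413] = -4.626 m/s.
|v| = 4.626 m/s = 4626 mm/s.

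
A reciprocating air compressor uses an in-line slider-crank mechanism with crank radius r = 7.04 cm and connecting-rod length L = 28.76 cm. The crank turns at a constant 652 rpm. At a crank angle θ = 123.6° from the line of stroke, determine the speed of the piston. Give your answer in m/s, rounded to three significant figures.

3.45

ω = 2π·652/60 = 68.28 rad/s
For an in-line slider-crank, x = r cosθ + √(L² − r² sin²θ), so v = −rω sinθ·[1 + r cosθ/√(L² − r² sin²θ)].
With r = 0.0704 m, L = 0.2876 m, θ = 123.6°: √(L² − r² sin²θ) = 0.28156 m.
v = −0.0704·68.28·0.83292·[1 + 0.0704·-0.55339/0.28156] = -3.4496 m/s.
|v| = 3.4496 m/s.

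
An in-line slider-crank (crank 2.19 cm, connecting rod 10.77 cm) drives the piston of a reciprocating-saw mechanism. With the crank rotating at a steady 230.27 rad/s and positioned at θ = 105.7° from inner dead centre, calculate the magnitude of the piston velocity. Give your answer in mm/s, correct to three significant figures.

ω = 230.3 rad/s
For an in-line slider-crank, x = r cosθ + √(L² − r² sin²θ), so v = −rω sinθ·[1 + r cosθ/√(L² − r² sin²θ)].
With r = 0.0219 m, L = 0.1077 m, θ = 105.7°: √(L² − r² sin²θ) = 0.10562 m.
v = −0.0219·230.3·0.96269·[1 + 0.0219·-0.27060/0.10562] = -4.5824 m/s.
|v| = 4.5824 m/s = 4582.4 mm/s.

4580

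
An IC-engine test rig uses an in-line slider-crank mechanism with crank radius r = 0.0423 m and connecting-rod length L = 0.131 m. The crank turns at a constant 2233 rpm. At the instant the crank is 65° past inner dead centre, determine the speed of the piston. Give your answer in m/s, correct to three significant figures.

ω = 2π·2233/60 = 233.8 rad/s
For an in-line slider-crank, x = r cosθ + √(L² − r² sin²θ), so v = −rω sinθ·[1 + r cosθ/√(L² − r² sin²θ)].
With r = 0.0423 m, L = 0.131 m, θ = 65°: √(L² − r² sin²θ) = 0.12526 m.
v = −0.0423·233.8·0.90631·[1 + 0.0423·0.42262/0.12526] = -10.244 m/s.
|v| = 10.244 m/s.

10.2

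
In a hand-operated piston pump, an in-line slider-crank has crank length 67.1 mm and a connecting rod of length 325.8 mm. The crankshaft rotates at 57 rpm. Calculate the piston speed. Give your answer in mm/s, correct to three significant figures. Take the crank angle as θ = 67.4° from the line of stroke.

ω = 2π·57/60 = 5.969 rad/s
For an in-line slider-crank, x = r cosθ + √(L² − r² sin²θ), so v = −rω sinθ·[1 + r cosθ/√(L² − r² sin²θ)].
With r = 0.0671 m, L = 0.3258 m, θ = 67.4°: √(L² − r² sin²θ) = 0.31986 m.
v = −0.0671·5.969·0.92321·[1 + 0.0671·0.38430/0.31986] = -0.39958 m/s.
|v| = 0.39958 m/s = 399.58 mm/s.

400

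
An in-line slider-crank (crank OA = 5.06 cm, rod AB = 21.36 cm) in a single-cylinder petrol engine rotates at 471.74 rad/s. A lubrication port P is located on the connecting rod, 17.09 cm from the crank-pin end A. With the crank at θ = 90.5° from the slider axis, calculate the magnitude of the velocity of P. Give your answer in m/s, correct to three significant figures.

ω = 471.7 rad/s.  Crank-pin speed |V_A| = rω = 23.87 m/s, perpendicular to OA.
Rod angle: sinφ = −(r/L) sinθ ⇒ φ = -13.703°; ω_rod = −rω cosθ/√(L²−r²sin²θ) = +1.0038 rad/s.
V_P = V_A + ω_rod × AP, with AP = 0.1709 m along the rod.
Components: V_Px = −rω sinθ − a·ω_rod·sinφ = -23.828 m/s;  V_Py = rω cosθ + a·ω_rod·cosφ = -0.041641 m/s.
|V_P| = √(V_Px² + V_Py²) = 23.829 m/s.

23.8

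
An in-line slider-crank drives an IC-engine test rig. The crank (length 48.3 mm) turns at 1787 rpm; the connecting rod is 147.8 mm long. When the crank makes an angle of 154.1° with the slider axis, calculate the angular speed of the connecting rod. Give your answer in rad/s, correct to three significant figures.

55.6

ω = 187.1 rad/s (converted from 1787 rpm).
The rod makes angle φ with the slider axis where L sinφ = r sinθ; differentiating, L cosφ·φ̇ = r ω cosθ.
L cosφ = √(L² − r² sin²θ) = 0.14629 m.
|ω_rod| = r ω |cosθ| / √(L² − r² sin²θ) = 0.0483·187.1·0.89956/0.14629 = 55.581 rad/s.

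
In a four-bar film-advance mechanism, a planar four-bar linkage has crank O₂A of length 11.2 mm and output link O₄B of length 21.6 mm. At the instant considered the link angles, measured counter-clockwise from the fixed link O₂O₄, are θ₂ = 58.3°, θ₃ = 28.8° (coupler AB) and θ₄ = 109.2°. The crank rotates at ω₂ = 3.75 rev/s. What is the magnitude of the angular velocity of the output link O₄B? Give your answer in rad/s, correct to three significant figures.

ω₂ = 23.56 rad/s (from 3.75 rev/s).
Differentiating the loop-closure r₂e^{iθ₂}+r₃e^{iθ₃}=r₁+r₄e^{iθ₄} gives r₂ω₂e^{iθ₂}+r₃ω₃e^{iθ₃}=r₄ω₄e^{iθ₄}.
Eliminating the other unknown: ω₄ = r₂ω₂ sin(θ₂−θ₃) / [r₄ sin(θ₄−θ₃)].
Numerator sine = +0.49242; denominator sine = +0.98600.
Result = 0.0112·23.56·(+0.49242) / (0.0216·(+0.98600)) = +6.1015 rad/s; magnitude 6.1015 rad/s.

6.10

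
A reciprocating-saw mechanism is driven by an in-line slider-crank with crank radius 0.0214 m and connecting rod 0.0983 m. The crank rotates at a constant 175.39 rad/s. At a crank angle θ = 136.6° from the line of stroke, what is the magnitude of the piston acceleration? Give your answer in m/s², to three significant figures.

ω = 175.4 rad/s
x(θ) = r cosθ + √(L² − r² sin²θ); with ω constant, a = ω²·d²x/dθ².
d²x/dθ² = −r cosθ − r²(cos2θ)/√u − r⁴ sin²2θ/(4u^{3/2}),  u = L² − r² sin²θ = 0.00944669 m².
Substituting r = 0.0214 m, L = 0.0983 m, θ = 136.6°: d²x/dθ² = +0.015229 m.
a = ω²·d²x/dθ² = (175.4)²·(+0.015229) = +468.46 m/s²;  |a| = 468.46 m/s².

468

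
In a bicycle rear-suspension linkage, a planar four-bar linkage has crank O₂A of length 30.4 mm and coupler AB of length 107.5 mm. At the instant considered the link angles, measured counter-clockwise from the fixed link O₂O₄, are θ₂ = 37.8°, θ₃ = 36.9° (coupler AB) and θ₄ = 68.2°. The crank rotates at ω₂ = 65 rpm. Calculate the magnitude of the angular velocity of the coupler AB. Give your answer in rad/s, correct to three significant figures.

ω₂ = 6.807 rad/s (from 65 rpm).
Differentiating the loop-closure r₂e^{iθ₂}+r₃e^{iθ₃}=r₁+r₄e^{iθ₄} gives r₂ω₂e^{iθ₂}+r₃ω₃e^{iθ₃}=r₄ω₄e^{iθ₄}.
Eliminating the other unknown: ω₃ = r₂ω₂ sin(θ₄−θ₂) / [r₃ sin(θ₃−θ₄)].
Numerator sine = +0.50603; denominator sine = -0.51952.
Result = 0.0304·6.807·(+0.50603) / (0.1075·(-0.51952)) = -1.8749 rad/s; magnitude 1.8749 rad/s.

1.87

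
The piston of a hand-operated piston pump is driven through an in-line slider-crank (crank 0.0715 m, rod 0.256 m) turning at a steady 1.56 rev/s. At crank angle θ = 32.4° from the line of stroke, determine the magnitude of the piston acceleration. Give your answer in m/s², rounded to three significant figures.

6.66

ω = 2π·1.56 = 9.802 rad/s
x(θ) = r cosθ + √(L² − r² sin²θ); with ω constant, a = ω²·d²x/dθ².
d²x/dθ² = −r cosθ − r²(cos2θ)/√u − r⁴ sin²2θ/(4u^{3/2}),  u = L² − r² sin²θ = 0.0640682 m².
Substituting r = 0.0715 m, L = 0.256 m, θ = 32.4°: d²x/dθ² = -0.069299 m.
a = ω²·d²x/dθ² = (9.802)²·(-0.069299) = -6.6579 m/s²;  |a| = 6.6579 m/s².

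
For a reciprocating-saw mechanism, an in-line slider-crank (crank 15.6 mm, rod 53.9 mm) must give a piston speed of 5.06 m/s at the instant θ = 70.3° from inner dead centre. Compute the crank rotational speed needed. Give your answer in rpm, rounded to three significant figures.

2990

For an in-line slider-crank, |v_piston| = rω|sinθ|·[1 + r cosθ/√(L² − r² sin²θ)].
With r = 0.0156 m, L = 0.0539 m, θ = 70.3°: the bracketed kinematic factor |dx/dθ| = 0.016176 m.
ω = v/|dx/dθ| = 5.06/0.016176 = 312.81 rad/s.
N = 60ω/(2π) = 2987.1 rpm.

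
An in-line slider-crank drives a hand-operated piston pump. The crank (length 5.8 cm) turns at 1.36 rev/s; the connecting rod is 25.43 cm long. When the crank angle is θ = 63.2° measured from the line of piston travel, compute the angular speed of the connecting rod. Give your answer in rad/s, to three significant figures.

0.898

ω = 8.545 rad/s (converted from 1.36 rev/s).
The rod makes angle φ with the slider axis where L sinφ = r sinθ; differentiating, L cosφ·φ̇ = r ω cosθ.
L cosφ = √(L² − r² sin²θ) = 0.24897 m.
|ω_rod| = r ω |cosθ| / √(L² − r² sin²θ) = 0.058·8.545·0.45088/0.24897 = 0.89753 rad/s.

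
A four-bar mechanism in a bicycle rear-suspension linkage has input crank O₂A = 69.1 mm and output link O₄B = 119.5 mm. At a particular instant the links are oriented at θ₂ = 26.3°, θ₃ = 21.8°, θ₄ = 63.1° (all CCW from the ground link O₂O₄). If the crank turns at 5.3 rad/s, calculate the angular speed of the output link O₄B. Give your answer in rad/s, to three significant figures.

ω₂ = 5.3 rad/s
Differentiating the loop-closure r₂e^{iθ₂}+r₃e^{iθ₃}=r₁+r₄e^{iθ₄} gives r₂ω₂e^{iθ₂}+r₃ω₃e^{iθ₃}=r₄ω₄e^{iθ₄}.
Eliminating the other unknown: ω₄ = r₂ω₂ sin(θ₂−θ₃) / [r₄ sin(θ₄−θ₃)].
Numerator sine = +0.07846; denominator sine = +0.66000.
Result = 0.0691·5.3·(+0.07846) / (0.1195·(+0.66000)) = +0.36432 rad/s; magnitude 0.36432 rad/s.

0.364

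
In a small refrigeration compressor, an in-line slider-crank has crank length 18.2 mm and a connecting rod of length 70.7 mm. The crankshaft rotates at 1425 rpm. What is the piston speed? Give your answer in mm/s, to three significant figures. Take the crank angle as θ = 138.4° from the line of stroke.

ω = 2π·1425/60 = 149.2 rad/s
For an in-line slider-crank, x = r cosθ + √(L² − r² sin²θ), so v = −rω sinθ·[1 + r cosθ/√(L² − r² sin²θ)].
With r = 0.0182 m, L = 0.0707 m, θ = 138.4°: √(L² − r² sin²θ) = 0.06966 m.
v = −0.0182·149.2·0.66393·[1 + 0.0182·-0.74780/0.06966] = -1.4509 m/s.
|v| = 1.4509 m/s = 1450.9 mm/s.

1450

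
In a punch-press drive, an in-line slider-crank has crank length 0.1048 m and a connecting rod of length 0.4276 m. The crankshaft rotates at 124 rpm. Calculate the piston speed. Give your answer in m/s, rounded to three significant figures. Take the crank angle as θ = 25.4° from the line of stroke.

ω = 2π·124/60 = 12.99 rad/s
For an in-line slider-crank, x = r cosθ + √(L² − r² sin²θ), so v = −rω sinθ·[1 + r cosθ/√(L² − r² sin²θ)].
With r = 0.1048 m, L = 0.4276 m, θ = 25.4°: √(L² − r² sin²θ) = 0.42523 m.
v = −0.1048·12.99·0.42894·[1 + 0.1048·0.90334/0.42523] = -0.71367 m/s.
|v| = 0.71367 m/s.

0.714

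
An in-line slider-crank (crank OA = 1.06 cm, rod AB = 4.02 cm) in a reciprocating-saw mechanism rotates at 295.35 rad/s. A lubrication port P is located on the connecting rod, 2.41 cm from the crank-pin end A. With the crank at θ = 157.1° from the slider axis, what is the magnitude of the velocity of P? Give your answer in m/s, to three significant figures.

1.55

ω = 295.4 rad/s.  Crank-pin speed |V_A| = rω = 3.1307 m/s, perpendicular to OA.
Rod angle: sinφ = −(r/L) sinθ ⇒ φ = -5.889°; ω_rod = −rω cosθ/√(L²−r²sin²θ) = +72.121 rad/s.
V_P = V_A + ω_rod × AP, with AP = 0.0241 m along the rod.
Components: V_Px = −rω sinθ − a·ω_rod·sinφ = -1.0399 m/s;  V_Py = rω cosθ + a·ω_rod·cosφ = -1.155 m/s.
|V_P| = √(V_Px² + V_Py²) = 1.5542 m/s.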